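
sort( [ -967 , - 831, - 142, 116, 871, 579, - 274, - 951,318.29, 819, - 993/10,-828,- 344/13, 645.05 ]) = [ - 967, - 951, - 831, - 828, - 274, - 142,-993/10, - 344/13, 116,318.29, 579, 645.05, 819,  871 ]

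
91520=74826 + 16694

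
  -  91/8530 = - 91/8530 = - 0.01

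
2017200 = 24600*82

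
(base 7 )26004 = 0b1101011010000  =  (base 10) 6864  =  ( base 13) 3180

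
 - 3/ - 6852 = 1/2284 = 0.00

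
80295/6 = 13382 +1/2= 13382.50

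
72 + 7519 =7591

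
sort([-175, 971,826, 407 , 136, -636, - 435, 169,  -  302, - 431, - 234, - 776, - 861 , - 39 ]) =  [  -  861,-776, - 636, - 435, - 431 , - 302, - 234,- 175 ,- 39, 136, 169,407,826,971]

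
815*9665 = 7876975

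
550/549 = 550/549 = 1.00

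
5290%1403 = 1081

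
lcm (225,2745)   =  13725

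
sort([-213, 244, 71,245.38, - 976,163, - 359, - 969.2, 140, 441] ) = [ - 976, - 969.2, - 359, - 213, 71,140,163, 244,245.38,441 ] 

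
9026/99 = 91+17/99=91.17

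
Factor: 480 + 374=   854 = 2^1*7^1*61^1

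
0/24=0=   0.00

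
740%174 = 44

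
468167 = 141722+326445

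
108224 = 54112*2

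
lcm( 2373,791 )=2373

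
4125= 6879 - 2754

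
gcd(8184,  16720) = 88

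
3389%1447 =495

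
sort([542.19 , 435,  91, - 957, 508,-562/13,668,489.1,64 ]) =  [  -  957, - 562/13,64,91,435,489.1, 508, 542.19,668 ] 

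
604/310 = 302/155 = 1.95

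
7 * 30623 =214361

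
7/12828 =7/12828 =0.00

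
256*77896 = 19941376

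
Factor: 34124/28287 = 2^2*3^( - 2 )*7^( - 1 )*19^1 = 76/63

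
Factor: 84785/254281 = 5^1*31^1*547^1 * 254281^( - 1 )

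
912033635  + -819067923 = 92965712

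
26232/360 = 72 + 13/15 = 72.87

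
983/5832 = 983/5832 = 0.17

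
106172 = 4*26543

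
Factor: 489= 3^1 * 163^1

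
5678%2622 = 434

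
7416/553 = 13 + 227/553 = 13.41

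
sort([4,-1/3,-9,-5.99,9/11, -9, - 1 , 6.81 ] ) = [  -  9 ,-9,-5.99, - 1 ,-1/3, 9/11,  4,  6.81 ]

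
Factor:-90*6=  - 540 = - 2^2 *3^3*5^1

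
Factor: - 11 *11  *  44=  - 2^2*11^3=- 5324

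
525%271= 254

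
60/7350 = 2/245 = 0.01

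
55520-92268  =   - 36748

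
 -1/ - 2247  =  1/2247 = 0.00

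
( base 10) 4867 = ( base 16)1303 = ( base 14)1AB9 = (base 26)755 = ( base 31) 520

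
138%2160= 138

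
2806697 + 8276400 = 11083097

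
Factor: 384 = 2^7*3^1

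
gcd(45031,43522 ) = 1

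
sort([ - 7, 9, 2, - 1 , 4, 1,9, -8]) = [ - 8, - 7, - 1 , 1,2, 4,9,9]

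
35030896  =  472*74218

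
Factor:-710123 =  - 29^1 * 47^1*521^1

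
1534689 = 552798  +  981891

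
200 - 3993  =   - 3793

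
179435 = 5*35887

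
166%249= 166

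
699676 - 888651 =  - 188975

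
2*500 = 1000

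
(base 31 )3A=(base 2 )1100111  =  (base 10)103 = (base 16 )67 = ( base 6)251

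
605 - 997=  -  392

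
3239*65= 210535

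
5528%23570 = 5528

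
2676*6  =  16056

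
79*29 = 2291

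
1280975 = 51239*25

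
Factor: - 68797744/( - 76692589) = 2^4*29^1*67^1* 2213^1*76692589^( - 1 )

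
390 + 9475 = 9865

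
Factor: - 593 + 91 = -502 = - 2^1*251^1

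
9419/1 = 9419  =  9419.00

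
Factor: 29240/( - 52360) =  - 7^( - 1 )*11^( - 1)  *43^1 = - 43/77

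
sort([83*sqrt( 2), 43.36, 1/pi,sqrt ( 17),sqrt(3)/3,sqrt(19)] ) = [1/pi,sqrt( 3) /3, sqrt( 17 ),sqrt ( 19),43.36,  83*sqrt ( 2 )]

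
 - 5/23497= - 5/23497  =  - 0.00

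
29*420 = 12180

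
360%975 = 360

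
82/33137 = 82/33137 = 0.00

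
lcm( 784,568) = 55664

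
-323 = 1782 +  - 2105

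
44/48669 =44/48669 = 0.00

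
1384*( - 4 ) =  - 5536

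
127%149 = 127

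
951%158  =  3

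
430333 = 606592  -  176259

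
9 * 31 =279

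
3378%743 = 406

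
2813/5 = 562 + 3/5= 562.60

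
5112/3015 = 568/335=1.70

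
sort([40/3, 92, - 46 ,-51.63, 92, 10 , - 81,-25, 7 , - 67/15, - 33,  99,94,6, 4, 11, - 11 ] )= [ - 81,- 51.63,  -  46, - 33,-25, - 11, -67/15,4, 6, 7,10, 11, 40/3,92,92, 94, 99]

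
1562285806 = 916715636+645570170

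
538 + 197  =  735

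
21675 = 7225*3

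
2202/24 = 91 + 3/4 = 91.75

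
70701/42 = 23567/14 = 1683.36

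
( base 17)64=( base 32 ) 3a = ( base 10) 106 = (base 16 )6A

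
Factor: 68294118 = 2^1*3^1 * 11382353^1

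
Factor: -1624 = -2^3 * 7^1*29^1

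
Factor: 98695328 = 2^5*53^1*58193^1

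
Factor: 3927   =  3^1 * 7^1*11^1*17^1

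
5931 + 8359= 14290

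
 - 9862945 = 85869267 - 95732212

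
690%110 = 30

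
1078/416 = 2 + 123/208 = 2.59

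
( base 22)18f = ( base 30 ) mf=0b1010100011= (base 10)675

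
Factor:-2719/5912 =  - 2^( - 3 )*739^(-1 )*2719^1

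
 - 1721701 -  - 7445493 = 5723792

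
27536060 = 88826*310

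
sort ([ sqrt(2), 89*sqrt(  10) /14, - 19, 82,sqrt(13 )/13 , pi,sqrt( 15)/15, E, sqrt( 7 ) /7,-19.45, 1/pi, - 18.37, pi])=[  -  19.45,-19, - 18.37, sqrt (15)/15,sqrt(13)/13 , 1/pi,sqrt(7 ) /7, sqrt(2 ), E, pi, pi, 89 * sqrt(10)/14, 82 ]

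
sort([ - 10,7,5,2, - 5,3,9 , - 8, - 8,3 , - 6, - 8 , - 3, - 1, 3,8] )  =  [ - 10, - 8  , - 8, - 8, - 6, - 5, - 3, - 1,2,3,3,  3 , 5,7,  8,9] 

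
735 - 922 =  - 187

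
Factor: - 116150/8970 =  - 505/39=-3^( - 1) * 5^1*13^(-1)*101^1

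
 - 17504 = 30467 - 47971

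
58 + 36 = 94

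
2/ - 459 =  -1+457/459 = - 0.00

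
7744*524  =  4057856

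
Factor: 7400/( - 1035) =-1480/207 = - 2^3 * 3^( - 2)*5^1*23^ ( - 1)*37^1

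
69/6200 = 69/6200 = 0.01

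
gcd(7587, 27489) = 3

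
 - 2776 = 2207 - 4983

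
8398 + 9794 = 18192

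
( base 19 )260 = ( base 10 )836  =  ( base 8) 1504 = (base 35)nv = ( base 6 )3512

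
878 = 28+850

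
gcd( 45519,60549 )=3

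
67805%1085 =535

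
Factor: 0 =0^1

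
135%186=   135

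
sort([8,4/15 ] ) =[4/15, 8 ]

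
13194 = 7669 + 5525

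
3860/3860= 1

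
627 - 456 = 171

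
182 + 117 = 299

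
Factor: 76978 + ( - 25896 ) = 2^1*25541^1 = 51082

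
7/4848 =7/4848  =  0.00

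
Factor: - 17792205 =-3^1*5^1*1186147^1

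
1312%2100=1312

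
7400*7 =51800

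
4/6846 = 2/3423 = 0.00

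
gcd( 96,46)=2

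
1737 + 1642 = 3379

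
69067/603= 114 + 325/603=114.54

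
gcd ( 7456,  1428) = 4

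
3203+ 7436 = 10639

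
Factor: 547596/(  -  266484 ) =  - 861/419 = -3^1*7^1*41^1*419^(-1 ) 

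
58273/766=58273/766 =76.07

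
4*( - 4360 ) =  - 17440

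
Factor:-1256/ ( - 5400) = 157/675 = 3^( - 3)*5^( - 2 ) * 157^1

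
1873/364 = 5+53/364 = 5.15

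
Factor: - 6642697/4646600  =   - 2^( - 3 )*5^( - 2 )*7^( - 1 )*41^1*3319^(-1 )*162017^1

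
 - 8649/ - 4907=1 + 3742/4907 = 1.76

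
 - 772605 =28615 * ( - 27)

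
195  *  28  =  5460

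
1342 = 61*22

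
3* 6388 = 19164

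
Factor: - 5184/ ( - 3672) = 2^3*3^1*17^( - 1 ) = 24/17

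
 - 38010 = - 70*543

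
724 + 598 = 1322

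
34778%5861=5473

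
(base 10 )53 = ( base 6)125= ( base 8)65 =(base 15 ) 38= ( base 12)45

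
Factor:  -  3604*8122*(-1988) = 58192115744 =2^5*7^1*17^1* 31^1*53^1*71^1*131^1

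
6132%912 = 660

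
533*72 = 38376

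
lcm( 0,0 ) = 0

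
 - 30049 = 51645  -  81694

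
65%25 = 15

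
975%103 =48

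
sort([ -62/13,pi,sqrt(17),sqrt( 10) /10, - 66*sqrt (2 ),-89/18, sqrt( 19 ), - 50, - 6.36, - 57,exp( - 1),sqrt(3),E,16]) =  [ - 66*sqrt(2 ), - 57, - 50, - 6.36,-89/18,-62/13, sqrt( 10 )/10,exp(  -  1 ),sqrt( 3), E,pi, sqrt(17 ),sqrt( 19),16 ]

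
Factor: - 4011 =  - 3^1*7^1*191^1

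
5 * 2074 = 10370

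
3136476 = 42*74678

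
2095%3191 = 2095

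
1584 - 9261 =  - 7677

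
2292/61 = 2292/61 = 37.57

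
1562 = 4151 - 2589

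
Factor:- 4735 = -5^1*947^1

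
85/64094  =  85/64094= 0.00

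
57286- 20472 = 36814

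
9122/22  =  414 + 7/11 = 414.64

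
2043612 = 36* 56767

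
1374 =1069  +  305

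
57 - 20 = 37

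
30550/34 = 898 + 9/17 =898.53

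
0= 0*1562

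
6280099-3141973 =3138126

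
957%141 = 111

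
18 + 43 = 61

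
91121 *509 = 46380589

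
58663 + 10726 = 69389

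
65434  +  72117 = 137551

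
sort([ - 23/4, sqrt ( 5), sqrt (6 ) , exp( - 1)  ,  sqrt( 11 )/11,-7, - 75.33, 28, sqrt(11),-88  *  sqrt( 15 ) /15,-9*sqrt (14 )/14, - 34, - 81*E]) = [-81 * E,-75.33, - 34,  -  88*sqrt(15 ) /15,  -  7,  -  23/4 , - 9*sqrt (14 )/14, sqrt(11 )/11,exp( - 1 ), sqrt ( 5), sqrt(6), sqrt( 11),28]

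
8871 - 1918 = 6953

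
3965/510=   7 + 79/102 = 7.77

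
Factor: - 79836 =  - 2^2*3^1*6653^1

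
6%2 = 0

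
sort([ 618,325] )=[325,618]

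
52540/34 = 1545+5/17  =  1545.29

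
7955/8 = 7955/8 = 994.38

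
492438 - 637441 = - 145003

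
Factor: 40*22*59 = 2^4*5^1 * 11^1*59^1 = 51920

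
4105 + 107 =4212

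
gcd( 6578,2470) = 26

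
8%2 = 0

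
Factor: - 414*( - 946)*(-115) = -45039060= - 2^2*3^2*5^1 * 11^1 * 23^2*43^1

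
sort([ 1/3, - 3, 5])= [ - 3,1/3,  5] 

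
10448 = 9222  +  1226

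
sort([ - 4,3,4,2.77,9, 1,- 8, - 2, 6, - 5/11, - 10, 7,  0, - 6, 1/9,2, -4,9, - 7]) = [ - 10, - 8,- 7,-6,- 4, - 4,-2,-5/11,  0,1/9,1, 2,2.77, 3,  4, 6, 7,9,9]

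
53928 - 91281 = -37353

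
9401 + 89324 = 98725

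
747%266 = 215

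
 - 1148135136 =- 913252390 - 234882746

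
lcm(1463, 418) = 2926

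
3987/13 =3987/13 =306.69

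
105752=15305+90447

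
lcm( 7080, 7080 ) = 7080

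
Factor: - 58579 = -58579^1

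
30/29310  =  1/977 = 0.00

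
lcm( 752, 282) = 2256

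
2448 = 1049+1399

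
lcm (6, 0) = 0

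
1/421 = 1/421= 0.00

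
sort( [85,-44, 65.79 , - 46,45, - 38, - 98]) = [ - 98, - 46, - 44, - 38 , 45 , 65.79,85]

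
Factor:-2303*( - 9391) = 21627473 = 7^2*47^1 * 9391^1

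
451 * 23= 10373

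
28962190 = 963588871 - 934626681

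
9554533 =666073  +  8888460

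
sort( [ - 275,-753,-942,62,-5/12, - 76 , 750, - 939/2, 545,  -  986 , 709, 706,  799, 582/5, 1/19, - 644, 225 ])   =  [  -  986,-942,  -  753, - 644, - 939/2, - 275,  -  76,-5/12, 1/19, 62, 582/5,225, 545 , 706,  709  ,  750, 799]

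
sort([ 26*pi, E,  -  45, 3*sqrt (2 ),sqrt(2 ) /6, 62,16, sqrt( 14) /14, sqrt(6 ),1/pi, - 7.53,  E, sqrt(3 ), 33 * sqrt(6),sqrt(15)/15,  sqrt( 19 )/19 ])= [-45, - 7.53,sqrt(19) /19 , sqrt(2 )/6, sqrt(15)/15 , sqrt(14) /14, 1/pi,sqrt(3 ),  sqrt(6 ), E, E, 3*sqrt(2),  16, 62,33* sqrt ( 6 ),26*pi ]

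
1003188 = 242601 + 760587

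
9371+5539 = 14910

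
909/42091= 909/42091 = 0.02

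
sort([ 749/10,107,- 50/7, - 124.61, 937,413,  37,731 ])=[ - 124.61, - 50/7,37 , 749/10, 107,413, 731, 937 ] 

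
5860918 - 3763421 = 2097497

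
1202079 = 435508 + 766571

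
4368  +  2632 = 7000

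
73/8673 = 73/8673 = 0.01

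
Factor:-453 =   -  3^1 * 151^1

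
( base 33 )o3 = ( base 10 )795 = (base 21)1GI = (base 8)1433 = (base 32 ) or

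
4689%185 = 64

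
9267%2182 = 539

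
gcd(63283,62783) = 1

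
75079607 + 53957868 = 129037475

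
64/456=8/57=   0.14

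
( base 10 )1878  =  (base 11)1458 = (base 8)3526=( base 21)459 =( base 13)B16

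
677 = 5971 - 5294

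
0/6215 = 0 = 0.00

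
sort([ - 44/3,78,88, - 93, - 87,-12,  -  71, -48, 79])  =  [ - 93, - 87,  -  71, - 48, - 44/3, - 12,78,79,88]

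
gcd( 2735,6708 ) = 1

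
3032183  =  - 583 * ( - 5201)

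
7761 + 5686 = 13447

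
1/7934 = 1/7934   =  0.00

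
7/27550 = 7/27550 = 0.00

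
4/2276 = 1/569 = 0.00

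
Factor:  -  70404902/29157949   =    -  2^1*31^( - 1 ) * 131^1*151^ ( - 1 ) * 6229^( - 1)*268721^1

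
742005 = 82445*9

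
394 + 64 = 458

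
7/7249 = 7/7249 = 0.00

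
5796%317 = 90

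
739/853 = 739/853 = 0.87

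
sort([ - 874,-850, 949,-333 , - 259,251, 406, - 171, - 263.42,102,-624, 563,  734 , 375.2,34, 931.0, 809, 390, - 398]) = [ - 874, - 850, - 624, - 398, - 333, - 263.42,  -  259, - 171,34, 102, 251,  375.2, 390,406,563,734,809, 931.0 , 949] 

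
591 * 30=17730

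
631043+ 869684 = 1500727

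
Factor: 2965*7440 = 2^4*3^1 * 5^2*31^1* 593^1 = 22059600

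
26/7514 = 1/289 = 0.00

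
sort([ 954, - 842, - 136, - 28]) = [ - 842, - 136, - 28, 954]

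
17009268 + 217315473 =234324741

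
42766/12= 3563 + 5/6 = 3563.83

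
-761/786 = -761/786=- 0.97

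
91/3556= 13/508= 0.03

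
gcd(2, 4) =2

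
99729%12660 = 11109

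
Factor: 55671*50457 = 3^2*7^1*11^3*139^1*241^1 = 2808991647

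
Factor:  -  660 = -2^2 * 3^1*5^1*11^1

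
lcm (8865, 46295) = 416655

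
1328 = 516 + 812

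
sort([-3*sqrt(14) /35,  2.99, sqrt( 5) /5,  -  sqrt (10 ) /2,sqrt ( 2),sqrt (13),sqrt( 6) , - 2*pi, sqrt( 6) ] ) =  [-2* pi,  -  sqrt(10 )/2, - 3*sqrt (14 )/35, sqrt( 5 )/5,sqrt( 2), sqrt(6), sqrt( 6 ), 2.99, sqrt(13)] 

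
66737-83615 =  - 16878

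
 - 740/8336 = -1 + 1899/2084 = - 0.09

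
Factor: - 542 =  - 2^1*271^1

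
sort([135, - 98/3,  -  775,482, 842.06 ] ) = [- 775, - 98/3, 135,482,  842.06]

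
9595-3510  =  6085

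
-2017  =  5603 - 7620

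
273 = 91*3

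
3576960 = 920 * 3888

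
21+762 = 783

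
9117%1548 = 1377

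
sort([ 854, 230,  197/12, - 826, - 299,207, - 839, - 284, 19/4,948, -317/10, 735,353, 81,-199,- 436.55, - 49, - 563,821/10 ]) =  [ - 839, - 826, - 563,-436.55, - 299, - 284, - 199, - 49, - 317/10,19/4,197/12 , 81, 821/10,207, 230,353,735,854,948]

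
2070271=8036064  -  5965793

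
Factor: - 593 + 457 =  - 136= - 2^3*17^1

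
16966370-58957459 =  - 41991089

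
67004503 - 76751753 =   -  9747250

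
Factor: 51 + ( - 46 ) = 5^1 = 5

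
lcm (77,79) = 6083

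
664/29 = 664/29 = 22.90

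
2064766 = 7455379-5390613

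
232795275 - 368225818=-135430543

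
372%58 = 24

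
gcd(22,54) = 2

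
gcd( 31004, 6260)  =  4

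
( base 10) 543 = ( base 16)21f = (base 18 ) 1C3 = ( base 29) IL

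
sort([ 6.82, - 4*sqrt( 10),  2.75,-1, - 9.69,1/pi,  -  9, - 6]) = [ - 4*sqrt(10), - 9.69, - 9, - 6, - 1, 1/pi, 2.75, 6.82]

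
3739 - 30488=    - 26749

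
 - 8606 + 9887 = 1281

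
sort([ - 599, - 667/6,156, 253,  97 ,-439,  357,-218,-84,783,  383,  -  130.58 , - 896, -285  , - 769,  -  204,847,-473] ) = [ - 896, - 769,-599, - 473,  -  439, - 285,- 218, - 204, - 130.58,- 667/6,  -  84, 97, 156, 253, 357, 383,783, 847]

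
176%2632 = 176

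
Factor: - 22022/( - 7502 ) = 7^1*13^1 * 31^(  -  1) = 91/31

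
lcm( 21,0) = 0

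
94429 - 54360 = 40069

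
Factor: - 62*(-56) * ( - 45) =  - 2^4 * 3^2*5^1 * 7^1 * 31^1 = - 156240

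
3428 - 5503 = -2075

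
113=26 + 87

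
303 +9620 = 9923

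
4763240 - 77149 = 4686091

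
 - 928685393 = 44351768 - 973037161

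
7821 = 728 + 7093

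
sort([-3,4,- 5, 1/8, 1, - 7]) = [-7, - 5, - 3,1/8,1,4] 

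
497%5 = 2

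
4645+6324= 10969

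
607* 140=84980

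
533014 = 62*8597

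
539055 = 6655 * 81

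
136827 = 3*45609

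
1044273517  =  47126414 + 997147103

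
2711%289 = 110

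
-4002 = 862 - 4864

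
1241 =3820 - 2579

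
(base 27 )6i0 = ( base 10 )4860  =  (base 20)c30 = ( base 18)F00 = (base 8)11374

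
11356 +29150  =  40506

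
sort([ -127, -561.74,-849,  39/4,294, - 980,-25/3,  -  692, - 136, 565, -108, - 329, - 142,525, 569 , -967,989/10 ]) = [ - 980,-967,-849, - 692, - 561.74,-329 ,  -  142, - 136, - 127, - 108, - 25/3, 39/4,989/10,294 , 525,565,569] 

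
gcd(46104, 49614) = 6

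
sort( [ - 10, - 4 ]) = [ - 10, - 4 ]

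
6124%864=76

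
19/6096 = 19/6096 = 0.00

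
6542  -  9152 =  - 2610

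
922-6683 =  - 5761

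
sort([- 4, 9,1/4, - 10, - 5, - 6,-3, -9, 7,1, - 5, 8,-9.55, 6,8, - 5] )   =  [-10,- 9.55,-9, - 6, - 5,-5, - 5, - 4, - 3,1/4, 1 , 6, 7 , 8, 8,9]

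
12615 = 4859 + 7756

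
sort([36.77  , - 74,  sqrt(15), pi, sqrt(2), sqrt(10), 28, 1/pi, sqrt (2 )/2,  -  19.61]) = [- 74, - 19.61 , 1/pi,sqrt(2 ) /2, sqrt(2 ), pi,  sqrt(10 ),sqrt(15), 28, 36.77]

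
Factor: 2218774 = 2^1 *1109387^1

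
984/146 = 492/73 = 6.74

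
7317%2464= 2389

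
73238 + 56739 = 129977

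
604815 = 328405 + 276410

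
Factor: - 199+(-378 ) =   -  577 = -577^1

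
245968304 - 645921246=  - 399952942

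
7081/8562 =7081/8562 = 0.83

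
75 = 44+31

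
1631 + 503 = 2134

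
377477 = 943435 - 565958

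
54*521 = 28134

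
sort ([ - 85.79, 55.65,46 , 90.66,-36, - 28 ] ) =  [ - 85.79, - 36,  -  28 , 46,  55.65, 90.66]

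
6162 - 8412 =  - 2250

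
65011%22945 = 19121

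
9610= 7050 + 2560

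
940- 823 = 117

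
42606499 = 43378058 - 771559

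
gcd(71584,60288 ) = 32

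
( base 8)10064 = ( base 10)4148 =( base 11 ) 3131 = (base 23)7J8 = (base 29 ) 4R1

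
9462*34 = 321708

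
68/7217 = 68/7217 = 0.01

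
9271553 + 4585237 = 13856790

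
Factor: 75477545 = 5^1*11^1*13^1 * 105563^1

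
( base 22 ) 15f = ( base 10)609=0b1001100001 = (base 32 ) J1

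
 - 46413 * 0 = 0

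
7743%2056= 1575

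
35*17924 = 627340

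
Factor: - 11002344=-2^3 * 3^1 * 617^1* 743^1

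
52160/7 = 7451 +3/7= 7451.43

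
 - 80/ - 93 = 80/93=0.86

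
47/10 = 4+7/10=4.70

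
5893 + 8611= 14504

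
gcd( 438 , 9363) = 3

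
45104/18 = 2505 + 7/9= 2505.78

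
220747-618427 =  - 397680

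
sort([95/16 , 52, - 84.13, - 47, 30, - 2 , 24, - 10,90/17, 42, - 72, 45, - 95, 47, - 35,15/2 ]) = [ - 95, - 84.13, - 72, - 47, - 35, - 10, - 2, 90/17, 95/16,15/2,24,30,  42 , 45, 47,52 ]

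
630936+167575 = 798511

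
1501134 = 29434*51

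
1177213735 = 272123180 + 905090555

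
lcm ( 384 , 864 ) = 3456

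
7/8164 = 7/8164 = 0.00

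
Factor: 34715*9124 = 2^2*5^1*53^1*131^1*2281^1 = 316739660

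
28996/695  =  28996/695 = 41.72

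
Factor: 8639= 53^1*163^1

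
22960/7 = 3280 =3280.00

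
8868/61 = 145 + 23/61  =  145.38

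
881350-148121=733229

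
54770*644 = 35271880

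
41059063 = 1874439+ 39184624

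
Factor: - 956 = -2^2*239^1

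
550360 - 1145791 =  - 595431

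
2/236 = 1/118 = 0.01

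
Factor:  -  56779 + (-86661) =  - 2^4  *5^1*11^1 * 163^1=-143440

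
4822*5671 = 27345562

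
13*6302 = 81926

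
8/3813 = 8/3813 = 0.00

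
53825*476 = 25620700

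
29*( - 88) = -2552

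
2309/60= 38 + 29/60= 38.48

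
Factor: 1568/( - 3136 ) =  - 2^( - 1)  =  -  1/2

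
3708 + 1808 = 5516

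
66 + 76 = 142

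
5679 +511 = 6190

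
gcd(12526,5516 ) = 2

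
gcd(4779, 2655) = 531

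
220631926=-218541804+439173730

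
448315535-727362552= - 279047017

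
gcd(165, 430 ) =5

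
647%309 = 29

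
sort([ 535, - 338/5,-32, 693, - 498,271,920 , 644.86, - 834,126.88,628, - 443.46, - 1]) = [ - 834, - 498, - 443.46, - 338/5, - 32, - 1, 126.88,271, 535,628, 644.86 , 693,920] 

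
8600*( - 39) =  - 335400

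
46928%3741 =2036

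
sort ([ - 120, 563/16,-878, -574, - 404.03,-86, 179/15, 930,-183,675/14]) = [-878,-574,-404.03, - 183 ,-120,  -  86,179/15 , 563/16,675/14,930] 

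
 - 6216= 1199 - 7415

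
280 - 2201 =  - 1921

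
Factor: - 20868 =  - 2^2 * 3^1*37^1 * 47^1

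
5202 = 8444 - 3242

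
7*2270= 15890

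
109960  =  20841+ 89119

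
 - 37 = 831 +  - 868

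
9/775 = 9/775 = 0.01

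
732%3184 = 732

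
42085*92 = 3871820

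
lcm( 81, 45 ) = 405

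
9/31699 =9/31699 = 0.00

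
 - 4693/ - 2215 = 4693/2215 = 2.12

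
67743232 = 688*98464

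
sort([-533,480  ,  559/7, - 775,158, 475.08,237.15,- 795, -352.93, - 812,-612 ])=[ - 812 , - 795, - 775, - 612, - 533,-352.93,559/7,158,237.15,  475.08,  480]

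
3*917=2751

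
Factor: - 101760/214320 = - 424/893  =  -2^3*19^( - 1 )*47^( - 1 ) *53^1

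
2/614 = 1/307 =0.00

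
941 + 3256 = 4197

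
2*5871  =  11742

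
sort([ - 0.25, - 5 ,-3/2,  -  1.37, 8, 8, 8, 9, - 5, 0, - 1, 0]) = [ - 5, - 5, - 3/2 , - 1.37,-1, - 0.25,0,  0 , 8 , 8, 8  ,  9 ] 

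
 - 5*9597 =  - 47985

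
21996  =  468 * 47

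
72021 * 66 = 4753386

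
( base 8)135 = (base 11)85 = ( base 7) 162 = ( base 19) 4H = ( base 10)93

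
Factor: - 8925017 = -17^1 * 525001^1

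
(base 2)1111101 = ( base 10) 125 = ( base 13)98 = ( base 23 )5A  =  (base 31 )41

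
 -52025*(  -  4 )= 208100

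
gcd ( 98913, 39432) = 3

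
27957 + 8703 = 36660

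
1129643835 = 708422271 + 421221564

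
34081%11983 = 10115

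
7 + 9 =16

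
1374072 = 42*32716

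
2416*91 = 219856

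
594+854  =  1448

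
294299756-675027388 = -380727632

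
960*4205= 4036800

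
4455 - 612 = 3843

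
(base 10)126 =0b1111110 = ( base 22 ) 5G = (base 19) 6c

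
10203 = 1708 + 8495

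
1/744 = 1/744 = 0.00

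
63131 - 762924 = - 699793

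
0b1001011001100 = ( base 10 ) 4812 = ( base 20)c0c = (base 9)6536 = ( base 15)165c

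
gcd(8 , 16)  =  8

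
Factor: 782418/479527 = 2^1* 3^1*7^1*13^1*23^( - 1 ) *1433^1 * 20849^ (-1)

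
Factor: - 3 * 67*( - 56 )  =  11256 = 2^3*3^1*7^1*67^1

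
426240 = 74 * 5760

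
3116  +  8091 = 11207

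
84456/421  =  84456/421= 200.61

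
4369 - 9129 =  - 4760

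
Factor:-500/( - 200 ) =5/2 = 2^( - 1 ) * 5^1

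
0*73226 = 0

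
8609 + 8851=17460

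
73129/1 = 73129 = 73129.00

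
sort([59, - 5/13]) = [ - 5/13,59]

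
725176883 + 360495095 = 1085671978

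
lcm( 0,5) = 0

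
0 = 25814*0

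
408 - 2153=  - 1745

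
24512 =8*3064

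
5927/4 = 5927/4 = 1481.75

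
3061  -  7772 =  - 4711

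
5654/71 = 79+45/71 = 79.63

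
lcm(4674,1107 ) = 42066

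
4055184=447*9072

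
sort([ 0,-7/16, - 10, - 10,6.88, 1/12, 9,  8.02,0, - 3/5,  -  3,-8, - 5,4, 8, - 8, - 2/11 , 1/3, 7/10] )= [ - 10,-10,  -  8, -8, - 5, - 3, - 3/5, - 7/16, - 2/11, 0, 0,1/12, 1/3, 7/10, 4,6.88,  8, 8.02, 9 ] 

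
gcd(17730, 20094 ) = 1182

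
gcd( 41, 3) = 1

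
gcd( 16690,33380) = 16690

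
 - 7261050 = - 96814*75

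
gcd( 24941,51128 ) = 7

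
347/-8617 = - 1 + 8270/8617 = - 0.04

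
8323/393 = 8323/393 = 21.18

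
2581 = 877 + 1704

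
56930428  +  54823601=111754029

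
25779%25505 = 274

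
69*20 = 1380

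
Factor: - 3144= -2^3 *3^1 * 131^1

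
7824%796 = 660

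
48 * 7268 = 348864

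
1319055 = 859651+459404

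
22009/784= 28 + 57/784 = 28.07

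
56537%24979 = 6579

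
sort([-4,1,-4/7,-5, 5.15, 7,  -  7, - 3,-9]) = [-9,-7, - 5,-4, - 3, - 4/7, 1,5.15, 7 ]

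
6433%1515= 373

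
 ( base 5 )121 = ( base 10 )36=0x24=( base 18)20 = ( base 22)1E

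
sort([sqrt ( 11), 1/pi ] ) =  [1/pi, sqrt (11) ] 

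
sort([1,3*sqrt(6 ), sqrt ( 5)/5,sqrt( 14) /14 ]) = [ sqrt( 14 ) /14,  sqrt(  5) /5, 1,3*sqrt( 6)]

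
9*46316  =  416844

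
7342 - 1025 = 6317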